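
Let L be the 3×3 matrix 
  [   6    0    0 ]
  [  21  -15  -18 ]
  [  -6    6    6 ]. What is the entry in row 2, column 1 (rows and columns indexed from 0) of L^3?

378

Characteristic polynomial: μ^3 + 3μ^2 - 36μ - 108 = (μ - 6)(μ + 3)(μ + 6), so the eigenvalues are -6, -3, 6.
μ=6: eigenvector (1, 1, 0).
μ=-3: eigenvector (0, -3, 2).
μ=-6: eigenvector (0, -2, 1).
P = [[1, 0, 0], [1, -3, -2], [0, 2, 1]], D = diag(6, -3, -6), P⁻¹ = [[1, 0, 0], [-1, 1, 2], [2, -2, -3]].
L³ = P·diag(216, -27, -216)·P⁻¹ = [[216, 0, 0], [999, -783, -1134], [-378, 378, 540]].
The requested entry is 378.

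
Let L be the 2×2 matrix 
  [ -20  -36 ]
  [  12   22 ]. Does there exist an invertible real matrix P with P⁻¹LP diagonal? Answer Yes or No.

Yes

Characteristic polynomial: p(λ) = λ^2 - 2λ - 8 = (λ - 4)(λ + 2).
All 2 eigenvalues are distinct, so L is diagonalizable.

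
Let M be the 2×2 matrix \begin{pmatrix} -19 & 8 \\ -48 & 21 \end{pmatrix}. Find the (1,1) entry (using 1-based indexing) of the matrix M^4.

-1007

Characteristic polynomial: t^2 - 2t - 15 = (t - 5)(t + 3), so the eigenvalues are -3, 5.
t=-3: eigenvector (1, 2).
t=5: eigenvector (1, 3).
P = [[1, 1], [2, 3]], D = diag(-3, 5), P⁻¹ = [[3, -1], [-2, 1]].
M⁴ = P·diag(81, 625)·P⁻¹ = [[-1007, 544], [-3264, 1713]].
The requested entry is -1007.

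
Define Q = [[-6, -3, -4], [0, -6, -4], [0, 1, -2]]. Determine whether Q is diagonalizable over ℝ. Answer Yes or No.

Characteristic polynomial: p(s) = s^3 + 14s^2 + 64s + 96 = (s + 4)^2(s + 6).
s = -4 has algebraic multiplicity 2; rank(Q + 4I) = 2, so geometric multiplicity = 1.
Geometric multiplicity < algebraic multiplicity, so Q is not diagonalizable.

No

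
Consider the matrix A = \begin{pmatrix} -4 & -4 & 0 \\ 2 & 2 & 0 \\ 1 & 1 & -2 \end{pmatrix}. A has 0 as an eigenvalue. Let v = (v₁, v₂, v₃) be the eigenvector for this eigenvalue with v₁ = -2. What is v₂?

A = [[-4, -4, 0], [2, 2, 0], [1, 1, -2]].
Solving (A)v = 0 gives the eigenspace spanned by (-2, 2, 0).
With v₁ = -2, v = (-2, 2, 0), so v₂ = 2.

2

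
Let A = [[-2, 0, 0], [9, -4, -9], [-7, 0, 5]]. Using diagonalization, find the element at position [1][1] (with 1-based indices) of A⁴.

16

Characteristic polynomial: μ^3 + μ^2 - 22μ - 40 = (μ - 5)(μ + 2)(μ + 4), so the eigenvalues are -4, -2, 5.
μ=-4: eigenvector (0, 1, 0).
μ=-2: eigenvector (1, 0, 1).
μ=5: eigenvector (0, -1, 1).
P = [[0, 1, 0], [1, 0, -1], [0, 1, 1]], D = diag(-4, -2, 5), P⁻¹ = [[-1, 1, 1], [1, 0, 0], [-1, 0, 1]].
A⁴ = P·diag(256, 16, 625)·P⁻¹ = [[16, 0, 0], [369, 256, -369], [-609, 0, 625]].
The requested entry is 16.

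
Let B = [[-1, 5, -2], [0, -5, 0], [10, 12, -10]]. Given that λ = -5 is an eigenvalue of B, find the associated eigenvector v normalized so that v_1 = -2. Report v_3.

B + 5I = [[4, 5, -2], [0, 0, 0], [10, 12, -5]].
Solving (B + 5I)v = 0 gives the eigenspace spanned by (-2, 0, -4).
With v_1 = -2, v = (-2, 0, -4), so v_3 = -4.

-4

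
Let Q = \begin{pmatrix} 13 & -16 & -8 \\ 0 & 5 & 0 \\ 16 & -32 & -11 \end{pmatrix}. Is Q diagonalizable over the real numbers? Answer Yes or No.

Yes

Characteristic polynomial: p(r) = r^3 - 7r^2 - 5r + 75 = (r - 5)^2(r + 3).
r = 5 has algebraic multiplicity 2; rank(Q − 5I) = 1, so geometric multiplicity = 2.
Every eigenvalue has geometric = algebraic multiplicity, so Q is diagonalizable.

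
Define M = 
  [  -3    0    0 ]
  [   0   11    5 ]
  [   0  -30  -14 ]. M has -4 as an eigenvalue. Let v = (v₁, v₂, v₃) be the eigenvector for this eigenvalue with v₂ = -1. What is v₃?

3

M + 4I = [[1, 0, 0], [0, 15, 5], [0, -30, -10]].
Solving (M + 4I)v = 0 gives the eigenspace spanned by (0, -1, 3).
With v₂ = -1, v = (0, -1, 3), so v₃ = 3.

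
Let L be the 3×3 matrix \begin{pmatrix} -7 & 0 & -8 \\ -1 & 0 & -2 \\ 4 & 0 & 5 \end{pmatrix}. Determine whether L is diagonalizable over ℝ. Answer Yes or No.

Yes

Characteristic polynomial: p(λ) = λ^3 + 2λ^2 - 3λ = λ(λ - 1)(λ + 3).
All 3 eigenvalues are distinct, so L is diagonalizable.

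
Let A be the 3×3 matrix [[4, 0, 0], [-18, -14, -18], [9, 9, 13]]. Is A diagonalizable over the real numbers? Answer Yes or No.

Yes

Characteristic polynomial: p(t) = t^3 - 3t^2 - 24t + 80 = (t - 4)^2(t + 5).
t = 4 has algebraic multiplicity 2; rank(A − 4I) = 1, so geometric multiplicity = 2.
Every eigenvalue has geometric = algebraic multiplicity, so A is diagonalizable.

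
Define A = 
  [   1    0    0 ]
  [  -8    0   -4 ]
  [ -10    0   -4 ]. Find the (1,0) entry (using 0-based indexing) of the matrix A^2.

32

Characteristic polynomial: s^3 + 3s^2 - 4s = s(s - 1)(s + 4), so the eigenvalues are -4, 0, 1.
s=0: eigenvector (0, 1, 0).
s=1: eigenvector (1, 0, -2).
s=-4: eigenvector (0, 1, 1).
P = [[0, 1, 0], [1, 0, 1], [0, -2, 1]], D = diag(0, 1, -4), P⁻¹ = [[-2, 1, -1], [1, 0, 0], [2, 0, 1]].
A² = P·diag(0, 1, 16)·P⁻¹ = [[1, 0, 0], [32, 0, 16], [30, 0, 16]].
The requested entry is 32.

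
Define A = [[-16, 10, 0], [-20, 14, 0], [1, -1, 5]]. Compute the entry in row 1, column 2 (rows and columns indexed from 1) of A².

Characteristic polynomial: r^3 - 3r^2 - 34r + 120 = (r - 5)(r - 4)(r + 6), so the eigenvalues are -6, 4, 5.
r=-6: eigenvector (1, 1, 0).
r=4: eigenvector (1, 2, 1).
r=5: eigenvector (0, 0, 1).
P = [[1, 1, 0], [1, 2, 0], [0, 1, 1]], D = diag(-6, 4, 5), P⁻¹ = [[2, -1, 0], [-1, 1, 0], [1, -1, 1]].
A² = P·diag(36, 16, 25)·P⁻¹ = [[56, -20, 0], [40, -4, 0], [9, -9, 25]].
The requested entry is -20.

-20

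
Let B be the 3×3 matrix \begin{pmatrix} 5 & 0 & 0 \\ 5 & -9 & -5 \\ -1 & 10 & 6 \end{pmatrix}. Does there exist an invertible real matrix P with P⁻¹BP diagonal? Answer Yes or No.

Characteristic polynomial: p(r) = r^3 - 2r^2 - 19r + 20 = (r - 5)(r - 1)(r + 4).
All 3 eigenvalues are distinct, so B is diagonalizable.

Yes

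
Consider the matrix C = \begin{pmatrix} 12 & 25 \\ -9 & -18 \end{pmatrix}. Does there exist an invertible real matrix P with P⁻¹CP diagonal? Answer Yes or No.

Characteristic polynomial: p(λ) = λ^2 + 6λ + 9 = (λ + 3)^2.
λ = -3 has algebraic multiplicity 2; rank(C + 3I) = 1, so geometric multiplicity = 1.
Geometric multiplicity < algebraic multiplicity, so C is not diagonalizable.

No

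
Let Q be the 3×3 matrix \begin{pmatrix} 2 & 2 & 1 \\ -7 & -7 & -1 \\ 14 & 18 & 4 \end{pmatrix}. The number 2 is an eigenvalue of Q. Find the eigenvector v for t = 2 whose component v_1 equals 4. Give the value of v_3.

8

Q − 2I = [[0, 2, 1], [-7, -9, -1], [14, 18, 2]].
Solving (Q − 2I)v = 0 gives the eigenspace spanned by (4, -4, 8).
With v_1 = 4, v = (4, -4, 8), so v_3 = 8.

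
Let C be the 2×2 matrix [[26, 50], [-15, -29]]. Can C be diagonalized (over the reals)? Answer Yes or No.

Yes

Characteristic polynomial: p(r) = r^2 + 3r - 4 = (r - 1)(r + 4).
All 2 eigenvalues are distinct, so C is diagonalizable.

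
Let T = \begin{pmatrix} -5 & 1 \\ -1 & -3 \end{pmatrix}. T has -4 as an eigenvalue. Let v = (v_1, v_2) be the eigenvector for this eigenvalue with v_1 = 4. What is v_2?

4

T + 4I = [[-1, 1], [-1, 1]].
Solving (T + 4I)v = 0 gives the eigenspace spanned by (4, 4).
With v_1 = 4, v = (4, 4), so v_2 = 4.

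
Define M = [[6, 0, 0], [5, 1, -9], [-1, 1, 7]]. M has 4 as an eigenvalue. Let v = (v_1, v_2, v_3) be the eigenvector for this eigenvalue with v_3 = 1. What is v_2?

M − 4I = [[2, 0, 0], [5, -3, -9], [-1, 1, 3]].
Solving (M − 4I)v = 0 gives the eigenspace spanned by (0, -3, 1).
With v_3 = 1, v = (0, -3, 1), so v_2 = -3.

-3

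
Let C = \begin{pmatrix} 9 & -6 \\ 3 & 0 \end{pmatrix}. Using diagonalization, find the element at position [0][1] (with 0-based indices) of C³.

Characteristic polynomial: μ^2 - 9μ + 18 = (μ - 6)(μ - 3), so the eigenvalues are 3, 6.
μ=3: eigenvector (1, 1).
μ=6: eigenvector (-2, -1).
P = [[1, -2], [1, -1]], D = diag(3, 6), P⁻¹ = [[-1, 2], [-1, 1]].
C³ = P·diag(27, 216)·P⁻¹ = [[405, -378], [189, -162]].
The requested entry is -378.

-378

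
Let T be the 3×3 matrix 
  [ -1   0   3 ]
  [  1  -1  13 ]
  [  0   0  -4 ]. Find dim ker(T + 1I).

T + 1I = [[0, 0, 3], [1, 0, 13], [0, 0, -3]].
This matrix has rank 2, so its null space has dimension 3 − 2 = 1.

1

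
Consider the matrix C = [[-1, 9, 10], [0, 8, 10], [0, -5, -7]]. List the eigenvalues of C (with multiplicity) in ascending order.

-2, -1, 3

Characteristic polynomial: p(λ) = λ^3 - 7λ - 6 = (λ - 3)(λ + 1)(λ + 2).
Roots (with multiplicity): -2, -1, 3.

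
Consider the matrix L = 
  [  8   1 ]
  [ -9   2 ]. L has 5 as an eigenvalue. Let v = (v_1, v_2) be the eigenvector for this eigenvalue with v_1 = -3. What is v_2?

9

L − 5I = [[3, 1], [-9, -3]].
Solving (L − 5I)v = 0 gives the eigenspace spanned by (-3, 9).
With v_1 = -3, v = (-3, 9), so v_2 = 9.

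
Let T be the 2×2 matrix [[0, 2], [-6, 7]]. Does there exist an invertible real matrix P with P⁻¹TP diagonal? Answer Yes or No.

Characteristic polynomial: p(λ) = λ^2 - 7λ + 12 = (λ - 4)(λ - 3).
All 2 eigenvalues are distinct, so T is diagonalizable.

Yes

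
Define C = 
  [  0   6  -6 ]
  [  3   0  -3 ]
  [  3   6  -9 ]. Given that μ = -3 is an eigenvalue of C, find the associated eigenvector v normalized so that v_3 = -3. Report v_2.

C + 3I = [[3, 6, -6], [3, 3, -3], [3, 6, -6]].
Solving (C + 3I)v = 0 gives the eigenspace spanned by (0, -3, -3).
With v_3 = -3, v = (0, -3, -3), so v_2 = -3.

-3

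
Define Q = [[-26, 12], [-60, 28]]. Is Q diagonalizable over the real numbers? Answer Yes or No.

Characteristic polynomial: p(t) = t^2 - 2t - 8 = (t - 4)(t + 2).
All 2 eigenvalues are distinct, so Q is diagonalizable.

Yes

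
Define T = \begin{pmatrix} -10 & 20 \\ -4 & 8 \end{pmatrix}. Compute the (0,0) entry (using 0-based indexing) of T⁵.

-160

Characteristic polynomial: μ^2 + 2μ = μ(μ + 2), so the eigenvalues are -2, 0.
μ=-2: eigenvector (5, 2).
μ=0: eigenvector (2, 1).
P = [[5, 2], [2, 1]], D = diag(-2, 0), P⁻¹ = [[1, -2], [-2, 5]].
T⁵ = P·diag(-32, 0)·P⁻¹ = [[-160, 320], [-64, 128]].
The requested entry is -160.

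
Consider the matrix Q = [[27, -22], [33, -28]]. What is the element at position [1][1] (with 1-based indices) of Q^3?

807

Characteristic polynomial: t^2 + t - 30 = (t - 5)(t + 6), so the eigenvalues are -6, 5.
t=5: eigenvector (1, 1).
t=-6: eigenvector (2, 3).
P = [[1, 2], [1, 3]], D = diag(5, -6), P⁻¹ = [[3, -2], [-1, 1]].
Q³ = P·diag(125, -216)·P⁻¹ = [[807, -682], [1023, -898]].
The requested entry is 807.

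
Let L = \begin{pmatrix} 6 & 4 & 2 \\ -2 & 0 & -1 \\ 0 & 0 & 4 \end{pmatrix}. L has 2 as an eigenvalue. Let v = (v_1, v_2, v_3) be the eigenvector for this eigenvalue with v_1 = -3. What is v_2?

3

L − 2I = [[4, 4, 2], [-2, -2, -1], [0, 0, 2]].
Solving (L − 2I)v = 0 gives the eigenspace spanned by (-3, 3, 0).
With v_1 = -3, v = (-3, 3, 0), so v_2 = 3.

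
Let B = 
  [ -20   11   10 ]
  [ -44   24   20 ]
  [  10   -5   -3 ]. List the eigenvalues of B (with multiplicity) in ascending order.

-3, 2, 2

Characteristic polynomial: p(s) = s^3 - s^2 - 8s + 12 = (s - 2)^2(s + 3).
Roots (with multiplicity): -3, 2, 2.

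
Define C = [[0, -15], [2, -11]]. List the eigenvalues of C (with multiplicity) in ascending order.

Characteristic polynomial: p(r) = r^2 + 11r + 30 = (r + 5)(r + 6).
Roots (with multiplicity): -6, -5.

-6, -5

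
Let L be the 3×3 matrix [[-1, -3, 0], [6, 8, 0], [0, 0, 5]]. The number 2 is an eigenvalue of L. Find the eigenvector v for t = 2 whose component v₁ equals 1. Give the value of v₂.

L − 2I = [[-3, -3, 0], [6, 6, 0], [0, 0, 3]].
Solving (L − 2I)v = 0 gives the eigenspace spanned by (1, -1, 0).
With v₁ = 1, v = (1, -1, 0), so v₂ = -1.

-1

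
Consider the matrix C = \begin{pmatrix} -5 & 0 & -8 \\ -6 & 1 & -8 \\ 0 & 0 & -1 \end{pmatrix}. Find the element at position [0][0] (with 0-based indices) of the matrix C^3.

Characteristic polynomial: λ^3 + 5λ^2 - λ - 5 = (λ - 1)(λ + 1)(λ + 5), so the eigenvalues are -5, -1, 1.
λ=-5: eigenvector (1, 1, 0).
λ=1: eigenvector (0, 1, 0).
λ=-1: eigenvector (-2, -2, 1).
P = [[1, 0, -2], [1, 1, -2], [0, 0, 1]], D = diag(-5, 1, -1), P⁻¹ = [[1, 0, 2], [-1, 1, 0], [0, 0, 1]].
C³ = P·diag(-125, 1, -1)·P⁻¹ = [[-125, 0, -248], [-126, 1, -248], [0, 0, -1]].
The requested entry is -125.

-125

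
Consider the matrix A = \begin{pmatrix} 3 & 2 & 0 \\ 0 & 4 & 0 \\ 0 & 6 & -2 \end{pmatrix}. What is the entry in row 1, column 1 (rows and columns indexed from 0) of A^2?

Characteristic polynomial: r^3 - 5r^2 - 2r + 24 = (r - 4)(r - 3)(r + 2), so the eigenvalues are -2, 3, 4.
r=3: eigenvector (1, 0, 0).
r=-2: eigenvector (0, 0, 1).
r=4: eigenvector (2, 1, 1).
P = [[1, 0, 2], [0, 0, 1], [0, 1, 1]], D = diag(3, -2, 4), P⁻¹ = [[1, -2, 0], [0, -1, 1], [0, 1, 0]].
A² = P·diag(9, 4, 16)·P⁻¹ = [[9, 14, 0], [0, 16, 0], [0, 12, 4]].
The requested entry is 16.

16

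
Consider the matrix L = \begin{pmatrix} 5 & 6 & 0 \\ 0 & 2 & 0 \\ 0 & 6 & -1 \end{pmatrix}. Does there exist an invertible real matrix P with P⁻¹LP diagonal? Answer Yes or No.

Characteristic polynomial: p(s) = s^3 - 6s^2 + 3s + 10 = (s - 5)(s - 2)(s + 1).
All 3 eigenvalues are distinct, so L is diagonalizable.

Yes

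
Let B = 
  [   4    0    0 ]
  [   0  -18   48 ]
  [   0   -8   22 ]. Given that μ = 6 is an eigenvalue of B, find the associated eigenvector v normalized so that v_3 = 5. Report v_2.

10

B − 6I = [[-2, 0, 0], [0, -24, 48], [0, -8, 16]].
Solving (B − 6I)v = 0 gives the eigenspace spanned by (0, 10, 5).
With v_3 = 5, v = (0, 10, 5), so v_2 = 10.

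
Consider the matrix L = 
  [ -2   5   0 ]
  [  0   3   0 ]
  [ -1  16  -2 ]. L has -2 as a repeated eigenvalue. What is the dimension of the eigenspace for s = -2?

1

L + 2I = [[0, 5, 0], [0, 5, 0], [-1, 16, 0]].
This matrix has rank 2, so its null space has dimension 3 − 2 = 1.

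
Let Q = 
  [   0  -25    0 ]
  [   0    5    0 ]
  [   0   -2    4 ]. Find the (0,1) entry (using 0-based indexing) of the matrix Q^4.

Characteristic polynomial: t^3 - 9t^2 + 20t = t(t - 5)(t - 4), so the eigenvalues are 0, 4, 5.
t=0: eigenvector (1, 0, 0).
t=5: eigenvector (-5, 1, -2).
t=4: eigenvector (0, 0, 1).
P = [[1, -5, 0], [0, 1, 0], [0, -2, 1]], D = diag(0, 5, 4), P⁻¹ = [[1, 5, 0], [0, 1, 0], [0, 2, 1]].
Q⁴ = P·diag(0, 625, 256)·P⁻¹ = [[0, -3125, 0], [0, 625, 0], [0, -738, 256]].
The requested entry is -3125.

-3125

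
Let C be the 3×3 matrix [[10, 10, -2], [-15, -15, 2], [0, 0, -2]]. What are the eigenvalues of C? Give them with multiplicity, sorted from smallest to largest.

Characteristic polynomial: p(s) = s^3 + 7s^2 + 10s = s(s + 2)(s + 5).
Roots (with multiplicity): -5, -2, 0.

-5, -2, 0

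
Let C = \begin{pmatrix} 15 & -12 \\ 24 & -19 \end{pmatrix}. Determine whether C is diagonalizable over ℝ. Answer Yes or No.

Characteristic polynomial: p(s) = s^2 + 4s + 3 = (s + 1)(s + 3).
All 2 eigenvalues are distinct, so C is diagonalizable.

Yes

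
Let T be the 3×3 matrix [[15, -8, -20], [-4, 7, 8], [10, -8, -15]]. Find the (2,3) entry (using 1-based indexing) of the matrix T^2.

Characteristic polynomial: s^3 - 7s^2 + 7s + 15 = (s - 5)(s - 3)(s + 1), so the eigenvalues are -1, 3, 5.
s=5: eigenvector (2, 0, 1).
s=-1: eigenvector (-2, 1, -2).
s=3: eigenvector (1, -1, 1).
P = [[2, -2, 1], [0, 1, -1], [1, -2, 1]], D = diag(5, -1, 3), P⁻¹ = [[1, 0, -1], [1, -1, -2], [1, -2, -2]].
T² = P·diag(25, 1, 9)·P⁻¹ = [[57, -16, -64], [-8, 17, 16], [32, -16, -39]].
The requested entry is 16.

16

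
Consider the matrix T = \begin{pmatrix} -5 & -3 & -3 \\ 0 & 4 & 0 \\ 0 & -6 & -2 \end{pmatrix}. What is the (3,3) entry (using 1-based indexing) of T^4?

16

Characteristic polynomial: r^3 + 3r^2 - 18r - 40 = (r - 4)(r + 2)(r + 5), so the eigenvalues are -5, -2, 4.
r=-5: eigenvector (1, 0, 0).
r=4: eigenvector (0, 1, -1).
r=-2: eigenvector (-1, 0, 1).
P = [[1, 0, -1], [0, 1, 0], [0, -1, 1]], D = diag(-5, 4, -2), P⁻¹ = [[1, 1, 1], [0, 1, 0], [0, 1, 1]].
T⁴ = P·diag(625, 256, 16)·P⁻¹ = [[625, 609, 609], [0, 256, 0], [0, -240, 16]].
The requested entry is 16.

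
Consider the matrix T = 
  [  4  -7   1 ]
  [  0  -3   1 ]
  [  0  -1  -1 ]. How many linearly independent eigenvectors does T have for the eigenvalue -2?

T + 2I = [[6, -7, 1], [0, -1, 1], [0, -1, 1]].
This matrix has rank 2, so its null space has dimension 3 − 2 = 1.

1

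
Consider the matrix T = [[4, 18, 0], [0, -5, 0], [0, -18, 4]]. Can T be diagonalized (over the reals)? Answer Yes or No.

Yes

Characteristic polynomial: p(r) = r^3 - 3r^2 - 24r + 80 = (r - 4)^2(r + 5).
r = 4 has algebraic multiplicity 2; rank(T − 4I) = 1, so geometric multiplicity = 2.
Every eigenvalue has geometric = algebraic multiplicity, so T is diagonalizable.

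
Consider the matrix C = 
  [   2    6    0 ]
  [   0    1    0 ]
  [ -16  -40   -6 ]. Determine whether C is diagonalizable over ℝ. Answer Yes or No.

Characteristic polynomial: p(μ) = μ^3 + 3μ^2 - 16μ + 12 = (μ - 2)(μ - 1)(μ + 6).
All 3 eigenvalues are distinct, so C is diagonalizable.

Yes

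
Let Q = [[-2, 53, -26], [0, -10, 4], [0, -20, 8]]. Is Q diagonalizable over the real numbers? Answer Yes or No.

Characteristic polynomial: p(t) = t^3 + 4t^2 + 4t = t(t + 2)^2.
t = -2 has algebraic multiplicity 2; rank(Q + 2I) = 2, so geometric multiplicity = 1.
Geometric multiplicity < algebraic multiplicity, so Q is not diagonalizable.

No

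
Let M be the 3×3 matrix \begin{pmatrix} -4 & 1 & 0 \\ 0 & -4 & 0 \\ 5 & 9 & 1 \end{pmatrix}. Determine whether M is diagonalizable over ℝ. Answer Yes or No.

No

Characteristic polynomial: p(t) = t^3 + 7t^2 + 8t - 16 = (t - 1)(t + 4)^2.
t = -4 has algebraic multiplicity 2; rank(M + 4I) = 2, so geometric multiplicity = 1.
Geometric multiplicity < algebraic multiplicity, so M is not diagonalizable.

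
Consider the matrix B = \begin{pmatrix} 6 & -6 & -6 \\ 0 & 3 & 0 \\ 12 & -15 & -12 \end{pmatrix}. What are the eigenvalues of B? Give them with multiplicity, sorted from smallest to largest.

Characteristic polynomial: p(r) = r^3 + 3r^2 - 18r = r(r - 3)(r + 6).
Roots (with multiplicity): -6, 0, 3.

-6, 0, 3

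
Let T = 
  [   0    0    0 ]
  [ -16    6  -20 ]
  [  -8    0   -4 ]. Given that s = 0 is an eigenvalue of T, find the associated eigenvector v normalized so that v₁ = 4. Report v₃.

-8

T = [[0, 0, 0], [-16, 6, -20], [-8, 0, -4]].
Solving (T)v = 0 gives the eigenspace spanned by (4, -16, -8).
With v₁ = 4, v = (4, -16, -8), so v₃ = -8.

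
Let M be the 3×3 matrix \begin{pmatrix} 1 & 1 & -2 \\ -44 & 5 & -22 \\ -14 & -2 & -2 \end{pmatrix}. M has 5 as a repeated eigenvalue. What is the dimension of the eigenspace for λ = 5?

1

M − 5I = [[-4, 1, -2], [-44, 0, -22], [-14, -2, -7]].
This matrix has rank 2, so its null space has dimension 3 − 2 = 1.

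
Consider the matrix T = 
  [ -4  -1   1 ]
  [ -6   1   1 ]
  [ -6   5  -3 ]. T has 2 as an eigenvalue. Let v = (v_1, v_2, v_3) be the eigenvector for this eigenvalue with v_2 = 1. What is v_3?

T − 2I = [[-6, -1, 1], [-6, -1, 1], [-6, 5, -5]].
Solving (T − 2I)v = 0 gives the eigenspace spanned by (0, 1, 1).
With v_2 = 1, v = (0, 1, 1), so v_3 = 1.

1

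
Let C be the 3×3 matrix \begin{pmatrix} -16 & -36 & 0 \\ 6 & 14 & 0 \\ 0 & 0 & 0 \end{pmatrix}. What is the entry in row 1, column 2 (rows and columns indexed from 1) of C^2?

72

Characteristic polynomial: r^3 + 2r^2 - 8r = r(r - 2)(r + 4), so the eigenvalues are -4, 0, 2.
r=2: eigenvector (-2, 1, 0).
r=-4: eigenvector (-3, 1, 0).
r=0: eigenvector (0, 0, 1).
P = [[-2, -3, 0], [1, 1, 0], [0, 0, 1]], D = diag(2, -4, 0), P⁻¹ = [[1, 3, 0], [-1, -2, 0], [0, 0, 1]].
C² = P·diag(4, 16, 0)·P⁻¹ = [[40, 72, 0], [-12, -20, 0], [0, 0, 0]].
The requested entry is 72.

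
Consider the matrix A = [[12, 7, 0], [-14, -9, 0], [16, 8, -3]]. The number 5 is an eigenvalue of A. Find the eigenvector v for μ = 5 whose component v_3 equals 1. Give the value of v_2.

A − 5I = [[7, 7, 0], [-14, -14, 0], [16, 8, -8]].
Solving (A − 5I)v = 0 gives the eigenspace spanned by (1, -1, 1).
With v_3 = 1, v = (1, -1, 1), so v_2 = -1.

-1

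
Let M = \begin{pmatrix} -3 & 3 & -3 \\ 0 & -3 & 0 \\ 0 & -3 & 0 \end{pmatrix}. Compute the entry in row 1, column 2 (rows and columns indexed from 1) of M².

-9

Characteristic polynomial: s^3 + 6s^2 + 9s = s(s + 3)^2, so the eigenvalues are -3, -3, 0.
s=0: eigenvector (1, 0, -1).
s=-3: eigenvector (-1, 1, 1).
s=-3: eigenvector (1, 0, 0).
P = [[1, -1, 1], [0, 1, 0], [-1, 1, 0]], D = diag(0, -3, -3), P⁻¹ = [[0, 1, -1], [0, 1, 0], [1, 0, 1]].
M² = P·diag(0, 9, 9)·P⁻¹ = [[9, -9, 9], [0, 9, 0], [0, 9, 0]].
The requested entry is -9.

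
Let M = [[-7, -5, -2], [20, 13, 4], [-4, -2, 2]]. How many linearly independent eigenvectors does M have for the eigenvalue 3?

M − 3I = [[-10, -5, -2], [20, 10, 4], [-4, -2, -1]].
This matrix has rank 2, so its null space has dimension 3 − 2 = 1.

1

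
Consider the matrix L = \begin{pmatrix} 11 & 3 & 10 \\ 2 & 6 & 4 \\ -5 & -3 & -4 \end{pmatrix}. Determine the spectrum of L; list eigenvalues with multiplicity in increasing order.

Characteristic polynomial: p(r) = r^3 - 13r^2 + 54r - 72 = (r - 6)(r - 4)(r - 3).
Roots (with multiplicity): 3, 4, 6.

3, 4, 6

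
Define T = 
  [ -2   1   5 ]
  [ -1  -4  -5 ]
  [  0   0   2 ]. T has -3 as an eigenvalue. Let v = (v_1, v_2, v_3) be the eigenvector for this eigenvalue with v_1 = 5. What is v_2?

T + 3I = [[1, 1, 5], [-1, -1, -5], [0, 0, 5]].
Solving (T + 3I)v = 0 gives the eigenspace spanned by (5, -5, 0).
With v_1 = 5, v = (5, -5, 0), so v_2 = -5.

-5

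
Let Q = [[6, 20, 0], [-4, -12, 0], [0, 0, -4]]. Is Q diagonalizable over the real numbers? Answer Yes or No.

Characteristic polynomial: p(t) = t^3 + 10t^2 + 32t + 32 = (t + 2)(t + 4)^2.
t = -4 has algebraic multiplicity 2; rank(Q + 4I) = 1, so geometric multiplicity = 2.
Every eigenvalue has geometric = algebraic multiplicity, so Q is diagonalizable.

Yes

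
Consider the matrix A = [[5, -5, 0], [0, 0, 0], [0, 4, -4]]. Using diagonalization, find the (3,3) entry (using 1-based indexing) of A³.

Characteristic polynomial: s^3 - s^2 - 20s = s(s - 5)(s + 4), so the eigenvalues are -4, 0, 5.
s=5: eigenvector (1, 0, 0).
s=0: eigenvector (1, 1, 1).
s=-4: eigenvector (0, 0, 1).
P = [[1, 1, 0], [0, 1, 0], [0, 1, 1]], D = diag(5, 0, -4), P⁻¹ = [[1, -1, 0], [0, 1, 0], [0, -1, 1]].
A³ = P·diag(125, 0, -64)·P⁻¹ = [[125, -125, 0], [0, 0, 0], [0, 64, -64]].
The requested entry is -64.

-64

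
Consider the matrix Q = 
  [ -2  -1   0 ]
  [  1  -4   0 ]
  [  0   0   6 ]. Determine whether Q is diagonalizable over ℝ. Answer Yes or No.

Characteristic polynomial: p(r) = r^3 - 27r - 54 = (r - 6)(r + 3)^2.
r = -3 has algebraic multiplicity 2; rank(Q + 3I) = 2, so geometric multiplicity = 1.
Geometric multiplicity < algebraic multiplicity, so Q is not diagonalizable.

No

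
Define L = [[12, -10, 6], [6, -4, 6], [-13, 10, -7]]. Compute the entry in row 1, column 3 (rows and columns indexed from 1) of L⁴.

Characteristic polynomial: r^3 - r^2 - 26r - 24 = (r - 6)(r + 1)(r + 4), so the eigenvalues are -4, -1, 6.
r=6: eigenvector (1, 0, -1).
r=-4: eigenvector (1, 1, -1).
r=-1: eigenvector (2, 2, -1).
P = [[1, 1, 2], [0, 1, 2], [-1, -1, -1]], D = diag(6, -4, -1), P⁻¹ = [[1, -1, 0], [-2, 1, -2], [1, 0, 1]].
L⁴ = P·diag(1296, 256, 1)·P⁻¹ = [[786, -1040, -510], [-510, 256, -510], [-785, 1040, 511]].
The requested entry is -510.

-510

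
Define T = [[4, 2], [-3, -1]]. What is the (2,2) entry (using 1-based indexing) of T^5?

Characteristic polynomial: s^2 - 3s + 2 = (s - 2)(s - 1), so the eigenvalues are 1, 2.
s=2: eigenvector (1, -1).
s=1: eigenvector (-2, 3).
P = [[1, -2], [-1, 3]], D = diag(2, 1), P⁻¹ = [[3, 2], [1, 1]].
T⁵ = P·diag(32, 1)·P⁻¹ = [[94, 62], [-93, -61]].
The requested entry is -61.

-61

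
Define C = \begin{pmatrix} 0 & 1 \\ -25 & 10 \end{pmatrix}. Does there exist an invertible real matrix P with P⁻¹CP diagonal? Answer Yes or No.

No

Characteristic polynomial: p(r) = r^2 - 10r + 25 = (r - 5)^2.
r = 5 has algebraic multiplicity 2; rank(C − 5I) = 1, so geometric multiplicity = 1.
Geometric multiplicity < algebraic multiplicity, so C is not diagonalizable.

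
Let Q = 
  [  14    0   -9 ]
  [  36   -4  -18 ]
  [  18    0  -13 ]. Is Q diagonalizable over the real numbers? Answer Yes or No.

Characteristic polynomial: p(λ) = λ^3 + 3λ^2 - 24λ - 80 = (λ - 5)(λ + 4)^2.
λ = -4 has algebraic multiplicity 2; rank(Q + 4I) = 1, so geometric multiplicity = 2.
Every eigenvalue has geometric = algebraic multiplicity, so Q is diagonalizable.

Yes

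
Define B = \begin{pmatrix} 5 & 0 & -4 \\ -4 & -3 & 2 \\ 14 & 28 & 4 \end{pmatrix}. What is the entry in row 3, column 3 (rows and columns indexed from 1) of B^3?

Characteristic polynomial: μ^3 - 6μ^2 - 7μ + 60 = (μ - 5)(μ - 4)(μ + 3), so the eigenvalues are -3, 4, 5.
μ=-3: eigenvector (-1, 1, -2).
μ=5: eigenvector (2, -1, 0).
μ=4: eigenvector (4, -2, 1).
P = [[-1, 2, 4], [1, -1, -2], [-2, 0, 1]], D = diag(-3, 5, 4), P⁻¹ = [[1, 2, 0], [-3, -7, -2], [2, 4, 1]].
B³ = P·diag(-27, 125, 64)·P⁻¹ = [[-211, -672, -244], [92, 309, 122], [182, 364, 64]].
The requested entry is 64.

64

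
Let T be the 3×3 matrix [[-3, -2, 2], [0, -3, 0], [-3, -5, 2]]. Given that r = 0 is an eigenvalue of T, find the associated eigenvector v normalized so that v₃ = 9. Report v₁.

T = [[-3, -2, 2], [0, -3, 0], [-3, -5, 2]].
Solving (T)v = 0 gives the eigenspace spanned by (6, 0, 9).
With v₃ = 9, v = (6, 0, 9), so v₁ = 6.

6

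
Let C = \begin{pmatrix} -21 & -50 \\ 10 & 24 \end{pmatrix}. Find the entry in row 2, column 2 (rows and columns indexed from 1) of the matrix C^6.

20476

Characteristic polynomial: r^2 - 3r - 4 = (r - 4)(r + 1), so the eigenvalues are -1, 4.
r=-1: eigenvector (5, -2).
r=4: eigenvector (-2, 1).
P = [[5, -2], [-2, 1]], D = diag(-1, 4), P⁻¹ = [[1, 2], [2, 5]].
C⁶ = P·diag(1, 4096)·P⁻¹ = [[-16379, -40950], [8190, 20476]].
The requested entry is 20476.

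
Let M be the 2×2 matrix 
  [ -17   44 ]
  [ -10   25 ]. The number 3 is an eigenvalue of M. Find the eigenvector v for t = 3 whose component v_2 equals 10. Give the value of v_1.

22

M − 3I = [[-20, 44], [-10, 22]].
Solving (M − 3I)v = 0 gives the eigenspace spanned by (22, 10).
With v_2 = 10, v = (22, 10), so v_1 = 22.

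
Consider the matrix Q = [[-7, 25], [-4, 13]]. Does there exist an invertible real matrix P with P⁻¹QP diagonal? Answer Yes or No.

Characteristic polynomial: p(r) = r^2 - 6r + 9 = (r - 3)^2.
r = 3 has algebraic multiplicity 2; rank(Q − 3I) = 1, so geometric multiplicity = 1.
Geometric multiplicity < algebraic multiplicity, so Q is not diagonalizable.

No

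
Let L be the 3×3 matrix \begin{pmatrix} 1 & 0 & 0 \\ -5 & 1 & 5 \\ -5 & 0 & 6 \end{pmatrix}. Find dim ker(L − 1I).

L − 1I = [[0, 0, 0], [-5, 0, 5], [-5, 0, 5]].
This matrix has rank 1, so its null space has dimension 3 − 1 = 2.

2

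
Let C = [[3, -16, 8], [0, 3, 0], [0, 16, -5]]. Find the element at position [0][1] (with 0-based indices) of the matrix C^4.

Characteristic polynomial: t^3 - t^2 - 21t + 45 = (t - 3)^2(t + 5), so the eigenvalues are -5, 3, 3.
t=3: eigenvector (1, -1, -2).
t=-5: eigenvector (-1, 0, 1).
t=3: eigenvector (-2, 3, 6).
P = [[1, -1, -2], [-1, 0, 3], [-2, 1, 6]], D = diag(3, -5, 3), P⁻¹ = [[3, -4, 3], [0, -2, 1], [1, -1, 1]].
C⁴ = P·diag(81, 625, 81)·P⁻¹ = [[81, 1088, -544], [0, 81, 0], [0, -1088, 625]].
The requested entry is 1088.

1088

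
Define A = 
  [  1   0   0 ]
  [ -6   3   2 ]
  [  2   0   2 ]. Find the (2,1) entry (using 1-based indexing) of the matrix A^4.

Characteristic polynomial: λ^3 - 6λ^2 + 11λ - 6 = (λ - 3)(λ - 2)(λ - 1), so the eigenvalues are 1, 2, 3.
λ=1: eigenvector (1, 5, -2).
λ=2: eigenvector (0, -2, 1).
λ=3: eigenvector (0, 1, 0).
P = [[1, 0, 0], [5, -2, 1], [-2, 1, 0]], D = diag(1, 2, 3), P⁻¹ = [[1, 0, 0], [2, 0, 1], [-1, 1, 2]].
A⁴ = P·diag(1, 16, 81)·P⁻¹ = [[1, 0, 0], [-140, 81, 130], [30, 0, 16]].
The requested entry is -140.

-140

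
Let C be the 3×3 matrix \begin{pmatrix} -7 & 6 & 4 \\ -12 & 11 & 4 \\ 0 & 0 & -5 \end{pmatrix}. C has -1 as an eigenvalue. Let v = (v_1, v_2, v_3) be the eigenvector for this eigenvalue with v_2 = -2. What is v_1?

-2

C + 1I = [[-6, 6, 4], [-12, 12, 4], [0, 0, -4]].
Solving (C + 1I)v = 0 gives the eigenspace spanned by (-2, -2, 0).
With v_2 = -2, v = (-2, -2, 0), so v_1 = -2.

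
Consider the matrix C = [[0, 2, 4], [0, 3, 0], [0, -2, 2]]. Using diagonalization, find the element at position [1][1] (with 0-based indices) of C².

9

Characteristic polynomial: s^3 - 5s^2 + 6s = s(s - 3)(s - 2), so the eigenvalues are 0, 2, 3.
s=3: eigenvector (-2, 1, -2).
s=0: eigenvector (1, 0, 0).
s=2: eigenvector (2, 0, 1).
P = [[-2, 1, 2], [1, 0, 0], [-2, 0, 1]], D = diag(3, 0, 2), P⁻¹ = [[0, 1, 0], [1, -2, -2], [0, 2, 1]].
C² = P·diag(9, 0, 4)·P⁻¹ = [[0, -2, 8], [0, 9, 0], [0, -10, 4]].
The requested entry is 9.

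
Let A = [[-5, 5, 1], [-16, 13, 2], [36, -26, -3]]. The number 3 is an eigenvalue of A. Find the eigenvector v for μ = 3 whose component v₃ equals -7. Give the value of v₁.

1

A − 3I = [[-8, 5, 1], [-16, 10, 2], [36, -26, -6]].
Solving (A − 3I)v = 0 gives the eigenspace spanned by (1, 3, -7).
With v₃ = -7, v = (1, 3, -7), so v₁ = 1.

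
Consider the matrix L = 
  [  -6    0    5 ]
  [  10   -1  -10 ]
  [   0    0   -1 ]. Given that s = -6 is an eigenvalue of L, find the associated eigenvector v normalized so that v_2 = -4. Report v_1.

L + 6I = [[0, 0, 5], [10, 5, -10], [0, 0, 5]].
Solving (L + 6I)v = 0 gives the eigenspace spanned by (2, -4, 0).
With v_2 = -4, v = (2, -4, 0), so v_1 = 2.

2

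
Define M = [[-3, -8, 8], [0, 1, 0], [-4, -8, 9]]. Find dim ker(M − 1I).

2

M − 1I = [[-4, -8, 8], [0, 0, 0], [-4, -8, 8]].
This matrix has rank 1, so its null space has dimension 3 − 1 = 2.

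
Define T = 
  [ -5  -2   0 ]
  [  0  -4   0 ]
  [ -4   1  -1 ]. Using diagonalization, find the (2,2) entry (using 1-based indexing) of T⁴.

Characteristic polynomial: r^3 + 10r^2 + 29r + 20 = (r + 1)(r + 4)(r + 5), so the eigenvalues are -5, -4, -1.
r=-5: eigenvector (1, 0, 1).
r=-4: eigenvector (-2, 1, -3).
r=-1: eigenvector (0, 0, 1).
P = [[1, -2, 0], [0, 1, 0], [1, -3, 1]], D = diag(-5, -4, -1), P⁻¹ = [[1, 2, 0], [0, 1, 0], [-1, 1, 1]].
T⁴ = P·diag(625, 256, 1)·P⁻¹ = [[625, 738, 0], [0, 256, 0], [624, 483, 1]].
The requested entry is 256.

256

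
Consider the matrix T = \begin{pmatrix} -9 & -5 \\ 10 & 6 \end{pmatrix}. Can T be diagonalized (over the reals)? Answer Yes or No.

Characteristic polynomial: p(r) = r^2 + 3r - 4 = (r - 1)(r + 4).
All 2 eigenvalues are distinct, so T is diagonalizable.

Yes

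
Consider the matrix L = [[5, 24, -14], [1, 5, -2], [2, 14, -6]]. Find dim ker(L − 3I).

L − 3I = [[2, 24, -14], [1, 2, -2], [2, 14, -9]].
This matrix has rank 2, so its null space has dimension 3 − 2 = 1.

1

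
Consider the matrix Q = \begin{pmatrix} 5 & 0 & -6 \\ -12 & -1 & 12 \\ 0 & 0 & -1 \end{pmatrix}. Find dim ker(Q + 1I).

Q + 1I = [[6, 0, -6], [-12, 0, 12], [0, 0, 0]].
This matrix has rank 1, so its null space has dimension 3 − 1 = 2.

2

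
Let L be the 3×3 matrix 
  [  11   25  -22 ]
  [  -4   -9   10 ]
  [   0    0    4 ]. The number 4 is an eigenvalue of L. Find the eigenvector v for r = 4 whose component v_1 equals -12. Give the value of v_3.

L − 4I = [[7, 25, -22], [-4, -13, 10], [0, 0, 0]].
Solving (L − 4I)v = 0 gives the eigenspace spanned by (-12, 6, 3).
With v_1 = -12, v = (-12, 6, 3), so v_3 = 3.

3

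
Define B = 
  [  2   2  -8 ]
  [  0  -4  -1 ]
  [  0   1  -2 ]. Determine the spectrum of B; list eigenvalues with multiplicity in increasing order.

-3, -3, 2

Characteristic polynomial: p(r) = r^3 + 4r^2 - 3r - 18 = (r - 2)(r + 3)^2.
Roots (with multiplicity): -3, -3, 2.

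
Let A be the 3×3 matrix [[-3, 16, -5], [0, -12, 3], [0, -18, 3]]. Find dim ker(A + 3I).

A + 3I = [[0, 16, -5], [0, -9, 3], [0, -18, 6]].
This matrix has rank 2, so its null space has dimension 3 − 2 = 1.

1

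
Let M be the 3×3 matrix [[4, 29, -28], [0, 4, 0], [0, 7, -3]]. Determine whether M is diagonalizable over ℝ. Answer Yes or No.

Characteristic polynomial: p(t) = t^3 - 5t^2 - 8t + 48 = (t - 4)^2(t + 3).
t = 4 has algebraic multiplicity 2; rank(M − 4I) = 2, so geometric multiplicity = 1.
Geometric multiplicity < algebraic multiplicity, so M is not diagonalizable.

No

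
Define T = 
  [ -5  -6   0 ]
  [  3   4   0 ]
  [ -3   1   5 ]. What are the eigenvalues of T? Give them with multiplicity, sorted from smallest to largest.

Characteristic polynomial: p(r) = r^3 - 4r^2 - 7r + 10 = (r - 5)(r - 1)(r + 2).
Roots (with multiplicity): -2, 1, 5.

-2, 1, 5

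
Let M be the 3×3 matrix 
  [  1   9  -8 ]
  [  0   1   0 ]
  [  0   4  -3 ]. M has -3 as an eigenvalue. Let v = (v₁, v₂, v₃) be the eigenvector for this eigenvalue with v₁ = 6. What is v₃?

M + 3I = [[4, 9, -8], [0, 4, 0], [0, 4, 0]].
Solving (M + 3I)v = 0 gives the eigenspace spanned by (6, 0, 3).
With v₁ = 6, v = (6, 0, 3), so v₃ = 3.

3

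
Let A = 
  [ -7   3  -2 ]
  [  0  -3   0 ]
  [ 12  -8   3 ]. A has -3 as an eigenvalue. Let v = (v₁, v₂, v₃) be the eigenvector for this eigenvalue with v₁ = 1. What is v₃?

-2

A + 3I = [[-4, 3, -2], [0, 0, 0], [12, -8, 6]].
Solving (A + 3I)v = 0 gives the eigenspace spanned by (1, 0, -2).
With v₁ = 1, v = (1, 0, -2), so v₃ = -2.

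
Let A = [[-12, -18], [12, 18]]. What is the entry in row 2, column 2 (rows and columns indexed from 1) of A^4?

3888

Characteristic polynomial: t^2 - 6t = t(t - 6), so the eigenvalues are 0, 6.
t=0: eigenvector (-3, 2).
t=6: eigenvector (1, -1).
P = [[-3, 1], [2, -1]], D = diag(0, 6), P⁻¹ = [[-1, -1], [-2, -3]].
A⁴ = P·diag(0, 1296)·P⁻¹ = [[-2592, -3888], [2592, 3888]].
The requested entry is 3888.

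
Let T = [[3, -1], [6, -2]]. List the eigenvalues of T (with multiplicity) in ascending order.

Characteristic polynomial: p(λ) = λ^2 - λ = λ(λ - 1).
Roots (with multiplicity): 0, 1.

0, 1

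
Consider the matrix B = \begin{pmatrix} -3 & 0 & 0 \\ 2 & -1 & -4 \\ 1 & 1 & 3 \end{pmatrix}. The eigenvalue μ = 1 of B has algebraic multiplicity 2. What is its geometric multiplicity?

1

B − 1I = [[-4, 0, 0], [2, -2, -4], [1, 1, 2]].
This matrix has rank 2, so its null space has dimension 3 − 2 = 1.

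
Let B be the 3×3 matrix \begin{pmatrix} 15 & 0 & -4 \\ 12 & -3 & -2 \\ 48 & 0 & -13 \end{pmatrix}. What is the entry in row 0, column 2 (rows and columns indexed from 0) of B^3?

-28

Characteristic polynomial: t^3 + t^2 - 9t - 9 = (t - 3)(t + 1)(t + 3), so the eigenvalues are -3, -1, 3.
t=3: eigenvector (1, 1, 3).
t=-1: eigenvector (1, 2, 4).
t=-3: eigenvector (0, 1, 0).
P = [[1, 1, 0], [1, 2, 1], [3, 4, 0]], D = diag(3, -1, -3), P⁻¹ = [[4, 0, -1], [-3, 0, 1], [2, 1, -1]].
B³ = P·diag(27, -1, -27)·P⁻¹ = [[111, 0, -28], [60, -27, -2], [336, 0, -85]].
The requested entry is -28.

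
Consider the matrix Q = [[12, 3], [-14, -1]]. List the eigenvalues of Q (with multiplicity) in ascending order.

Characteristic polynomial: p(r) = r^2 - 11r + 30 = (r - 6)(r - 5).
Roots (with multiplicity): 5, 6.

5, 6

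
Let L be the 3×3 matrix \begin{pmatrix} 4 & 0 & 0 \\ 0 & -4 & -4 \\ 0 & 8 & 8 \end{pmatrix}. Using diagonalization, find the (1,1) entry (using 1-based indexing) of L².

Characteristic polynomial: s^3 - 8s^2 + 16s = s(s - 4)^2, so the eigenvalues are 0, 4, 4.
s=4: eigenvector (1, 0, 0).
s=0: eigenvector (0, 1, -1).
s=4: eigenvector (2, -1, 2).
P = [[1, 0, 2], [0, 1, -1], [0, -1, 2]], D = diag(4, 0, 4), P⁻¹ = [[1, -2, -2], [0, 2, 1], [0, 1, 1]].
L² = P·diag(16, 0, 16)·P⁻¹ = [[16, 0, 0], [0, -16, -16], [0, 32, 32]].
The requested entry is 16.

16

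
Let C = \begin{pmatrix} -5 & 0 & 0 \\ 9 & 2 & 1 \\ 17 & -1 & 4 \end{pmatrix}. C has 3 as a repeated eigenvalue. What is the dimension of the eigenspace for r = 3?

1

C − 3I = [[-8, 0, 0], [9, -1, 1], [17, -1, 1]].
This matrix has rank 2, so its null space has dimension 3 − 2 = 1.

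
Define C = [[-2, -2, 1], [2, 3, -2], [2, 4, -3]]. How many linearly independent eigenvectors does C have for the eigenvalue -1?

2

C + 1I = [[-1, -2, 1], [2, 4, -2], [2, 4, -2]].
This matrix has rank 1, so its null space has dimension 3 − 1 = 2.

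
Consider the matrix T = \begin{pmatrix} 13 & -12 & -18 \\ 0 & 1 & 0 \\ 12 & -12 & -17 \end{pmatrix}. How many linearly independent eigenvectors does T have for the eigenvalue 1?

T − 1I = [[12, -12, -18], [0, 0, 0], [12, -12, -18]].
This matrix has rank 1, so its null space has dimension 3 − 1 = 2.

2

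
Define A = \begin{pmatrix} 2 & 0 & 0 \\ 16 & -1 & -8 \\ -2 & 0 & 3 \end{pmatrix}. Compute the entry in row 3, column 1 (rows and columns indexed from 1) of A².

Characteristic polynomial: r^3 - 4r^2 + r + 6 = (r - 3)(r - 2)(r + 1), so the eigenvalues are -1, 2, 3.
r=3: eigenvector (0, -2, 1).
r=-1: eigenvector (0, 1, 0).
r=2: eigenvector (1, 0, 2).
P = [[0, 0, 1], [-2, 1, 0], [1, 0, 2]], D = diag(3, -1, 2), P⁻¹ = [[-2, 0, 1], [-4, 1, 2], [1, 0, 0]].
A² = P·diag(9, 1, 4)·P⁻¹ = [[4, 0, 0], [32, 1, -16], [-10, 0, 9]].
The requested entry is -10.

-10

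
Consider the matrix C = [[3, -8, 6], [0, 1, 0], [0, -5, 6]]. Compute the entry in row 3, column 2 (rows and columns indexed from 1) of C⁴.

-1295

Characteristic polynomial: λ^3 - 10λ^2 + 27λ - 18 = (λ - 6)(λ - 3)(λ - 1), so the eigenvalues are 1, 3, 6.
λ=1: eigenvector (1, 1, 1).
λ=3: eigenvector (1, 0, 0).
λ=6: eigenvector (2, 0, 1).
P = [[1, 1, 2], [1, 0, 0], [1, 0, 1]], D = diag(1, 3, 6), P⁻¹ = [[0, 1, 0], [1, 1, -2], [0, -1, 1]].
C⁴ = P·diag(1, 81, 1296)·P⁻¹ = [[81, -2510, 2430], [0, 1, 0], [0, -1295, 1296]].
The requested entry is -1295.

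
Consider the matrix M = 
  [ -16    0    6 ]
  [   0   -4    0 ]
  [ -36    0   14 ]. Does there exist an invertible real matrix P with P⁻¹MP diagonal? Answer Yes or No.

Yes

Characteristic polynomial: p(λ) = λ^3 + 6λ^2 - 32 = (λ - 2)(λ + 4)^2.
λ = -4 has algebraic multiplicity 2; rank(M + 4I) = 1, so geometric multiplicity = 2.
Every eigenvalue has geometric = algebraic multiplicity, so M is diagonalizable.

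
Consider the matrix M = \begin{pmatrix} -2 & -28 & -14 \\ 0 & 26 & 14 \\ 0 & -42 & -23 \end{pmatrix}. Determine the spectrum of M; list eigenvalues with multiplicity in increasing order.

-2, -2, 5

Characteristic polynomial: p(λ) = λ^3 - λ^2 - 16λ - 20 = (λ - 5)(λ + 2)^2.
Roots (with multiplicity): -2, -2, 5.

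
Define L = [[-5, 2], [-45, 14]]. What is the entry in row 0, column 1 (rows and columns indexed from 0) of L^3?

Characteristic polynomial: t^2 - 9t + 20 = (t - 5)(t - 4), so the eigenvalues are 4, 5.
t=4: eigenvector (-2, -9).
t=5: eigenvector (1, 5).
P = [[-2, 1], [-9, 5]], D = diag(4, 5), P⁻¹ = [[-5, 1], [-9, 2]].
L³ = P·diag(64, 125)·P⁻¹ = [[-485, 122], [-2745, 674]].
The requested entry is 122.

122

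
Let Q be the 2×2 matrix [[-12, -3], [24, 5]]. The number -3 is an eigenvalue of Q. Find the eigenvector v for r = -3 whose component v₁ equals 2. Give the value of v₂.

-6

Q + 3I = [[-9, -3], [24, 8]].
Solving (Q + 3I)v = 0 gives the eigenspace spanned by (2, -6).
With v₁ = 2, v = (2, -6), so v₂ = -6.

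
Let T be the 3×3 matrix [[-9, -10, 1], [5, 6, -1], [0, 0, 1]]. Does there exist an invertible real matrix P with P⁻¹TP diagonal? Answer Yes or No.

Characteristic polynomial: p(s) = s^3 + 2s^2 - 7s + 4 = (s - 1)^2(s + 4).
s = 1 has algebraic multiplicity 2; rank(T − 1I) = 2, so geometric multiplicity = 1.
Geometric multiplicity < algebraic multiplicity, so T is not diagonalizable.

No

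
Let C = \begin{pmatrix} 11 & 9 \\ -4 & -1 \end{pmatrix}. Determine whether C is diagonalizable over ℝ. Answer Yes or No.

No

Characteristic polynomial: p(r) = r^2 - 10r + 25 = (r - 5)^2.
r = 5 has algebraic multiplicity 2; rank(C − 5I) = 1, so geometric multiplicity = 1.
Geometric multiplicity < algebraic multiplicity, so C is not diagonalizable.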